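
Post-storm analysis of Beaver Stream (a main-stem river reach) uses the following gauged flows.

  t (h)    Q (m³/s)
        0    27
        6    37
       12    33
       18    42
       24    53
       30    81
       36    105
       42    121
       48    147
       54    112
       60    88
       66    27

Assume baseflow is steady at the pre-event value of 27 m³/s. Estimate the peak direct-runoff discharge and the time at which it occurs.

Q_p = 120.0 m³/s at t = 48 h

Subtracting baseflow gives direct-runoff ordinates: 0.0, 10.0, 6.0, 15.0, 26.0, 54.0, 78.0, 94.0, 120.0, 85.0, 61.0, 0.0 m³/s.
The maximum is 120.0 m³/s, occurring at the reading for t = 48 h.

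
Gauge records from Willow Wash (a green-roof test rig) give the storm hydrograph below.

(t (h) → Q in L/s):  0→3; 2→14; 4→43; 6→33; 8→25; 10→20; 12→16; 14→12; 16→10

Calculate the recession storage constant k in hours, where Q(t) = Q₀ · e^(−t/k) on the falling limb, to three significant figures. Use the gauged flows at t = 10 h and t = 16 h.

k ≈ 8.66 h

On the falling limb, Q drops from 20 to 10 L/s between t = 10 h and t = 16 h (Δt = 6 h).
k = −Δt / ln(Q₂/Q₁) = −6 / ln(10/20) = 8.66 h.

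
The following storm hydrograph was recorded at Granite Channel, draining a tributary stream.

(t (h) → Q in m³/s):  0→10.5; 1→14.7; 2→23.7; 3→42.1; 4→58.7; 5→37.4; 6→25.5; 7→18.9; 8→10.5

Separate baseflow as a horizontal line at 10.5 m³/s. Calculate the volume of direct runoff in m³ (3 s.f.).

V ≈ 5.31 × 10^5 m³

Direct-runoff ordinates (Q − Q_b): 0.0, 4.2, 13.2, 31.6, 48.2, 26.9, 15.0, 8.4, 0.0 m³/s.
ΣQ_DR = 147.5 m³/s.
With Δt = 1 h = 3600 s, V = ΣQ_DR · Δt = 147.5 × 3600 = 5.31 × 10^5 m³.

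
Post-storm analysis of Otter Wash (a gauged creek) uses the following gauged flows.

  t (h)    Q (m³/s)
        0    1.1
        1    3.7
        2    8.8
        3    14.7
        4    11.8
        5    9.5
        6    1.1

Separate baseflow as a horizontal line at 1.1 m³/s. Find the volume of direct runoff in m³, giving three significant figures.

Direct-runoff ordinates (Q − Q_b): 0.0, 2.6, 7.7, 13.6, 10.7, 8.4, 0.0 m³/s.
ΣQ_DR = 43.00 m³/s.
With Δt = 1 h = 3600 s, V = ΣQ_DR · Δt = 43.00 × 3600 = 1.55 × 10^5 m³.

V ≈ 1.55 × 10^5 m³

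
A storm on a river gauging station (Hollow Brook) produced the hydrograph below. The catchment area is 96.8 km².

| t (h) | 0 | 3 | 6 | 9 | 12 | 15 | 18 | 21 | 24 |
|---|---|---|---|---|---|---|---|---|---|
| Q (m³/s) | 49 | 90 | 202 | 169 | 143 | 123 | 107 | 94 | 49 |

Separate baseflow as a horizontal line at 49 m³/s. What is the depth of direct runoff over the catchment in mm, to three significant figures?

d ≈ 65.3 mm

Direct runoff: 0.0, 41.0, 153.0, 120.0, 94.0, 74.0, 58.0, 45.0, 0.0 m³/s; ΣQ_DR = 585.0 m³/s.
V = ΣQ_DR · Δt = 585.0 × 10800 s = 6.318 × 10^6 m³.
Over A = 96.8 km², depth = V / A = 65.3 mm.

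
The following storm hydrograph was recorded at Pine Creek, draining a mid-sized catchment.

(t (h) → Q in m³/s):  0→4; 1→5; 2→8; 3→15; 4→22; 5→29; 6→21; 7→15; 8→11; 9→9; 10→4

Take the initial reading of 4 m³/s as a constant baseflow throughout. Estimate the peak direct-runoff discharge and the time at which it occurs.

Q_p = 25.0 m³/s at t = 5 h

Subtracting baseflow gives direct-runoff ordinates: 0.0, 1.0, 4.0, 11.0, 18.0, 25.0, 17.0, 11.0, 7.0, 5.0, 0.0 m³/s.
The maximum is 25.0 m³/s, occurring at the reading for t = 5 h.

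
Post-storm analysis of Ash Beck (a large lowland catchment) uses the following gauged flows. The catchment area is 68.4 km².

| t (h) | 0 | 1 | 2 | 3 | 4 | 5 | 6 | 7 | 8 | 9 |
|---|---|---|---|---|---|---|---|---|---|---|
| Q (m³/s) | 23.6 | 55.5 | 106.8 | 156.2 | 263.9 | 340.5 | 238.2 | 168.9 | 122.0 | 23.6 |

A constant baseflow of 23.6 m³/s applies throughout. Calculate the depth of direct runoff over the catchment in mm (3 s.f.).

Direct runoff: 0.0, 31.9, 83.2, 132.6, 240.3, 316.9, 214.6, 145.3, 98.4, 0.0 m³/s; ΣQ_DR = 1263 m³/s.
V = ΣQ_DR · Δt = 1263 × 3600 s = 4.548 × 10^6 m³.
Over A = 68.4 km², depth = V / A = 66.5 mm.

d ≈ 66.5 mm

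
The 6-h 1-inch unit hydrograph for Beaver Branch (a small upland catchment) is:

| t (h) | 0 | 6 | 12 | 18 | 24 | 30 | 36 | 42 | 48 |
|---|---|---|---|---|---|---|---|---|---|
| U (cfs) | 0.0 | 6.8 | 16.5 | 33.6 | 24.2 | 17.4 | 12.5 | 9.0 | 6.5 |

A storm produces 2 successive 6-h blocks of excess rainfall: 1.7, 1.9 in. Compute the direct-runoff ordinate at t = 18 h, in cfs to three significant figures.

Q ≈ 88.5 cfs

By discrete convolution, Q_j = Σ (P_i / 1 in) · U_{j−i}.
At t = 18 h (j=3): Q = (1.7/1)·33.6 + (1.9/1)·16.5 = 88.5 cfs.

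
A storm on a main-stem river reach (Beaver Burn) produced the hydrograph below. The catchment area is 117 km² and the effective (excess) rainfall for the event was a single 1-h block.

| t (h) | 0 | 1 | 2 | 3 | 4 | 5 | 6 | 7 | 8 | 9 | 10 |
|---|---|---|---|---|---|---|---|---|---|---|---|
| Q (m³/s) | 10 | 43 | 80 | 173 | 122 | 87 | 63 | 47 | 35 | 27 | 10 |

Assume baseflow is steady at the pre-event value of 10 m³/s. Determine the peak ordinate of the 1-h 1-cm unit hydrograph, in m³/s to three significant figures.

Direct runoff: 0.0, 33.0, 70.0, 163.0, 112.0, 77.0, 53.0, 37.0, 25.0, 17.0, 0.0 m³/s; ΣQ_DR = 587.0 m³/s, peak = 163.0 m³/s.
Runoff depth d = ΣQ_DR·Δt / A = 587.0 × 3600 / (117 km²) = 18.06 mm.
The 1-cm UH is the DRH scaled by (10 mm)/d, so U_p = 163.0 × 10/18.06 = 90.2 m³/s.

U_p ≈ 90.2 m³/s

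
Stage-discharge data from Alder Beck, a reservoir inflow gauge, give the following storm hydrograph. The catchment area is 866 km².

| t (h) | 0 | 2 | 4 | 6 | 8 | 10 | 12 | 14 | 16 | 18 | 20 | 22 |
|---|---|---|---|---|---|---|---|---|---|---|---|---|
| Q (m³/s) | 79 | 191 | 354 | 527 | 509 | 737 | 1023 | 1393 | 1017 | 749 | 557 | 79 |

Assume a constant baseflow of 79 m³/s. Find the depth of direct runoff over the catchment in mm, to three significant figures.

d ≈ 52.1 mm

Direct runoff: 0.0, 112.0, 275.0, 448.0, 430.0, 658.0, 944.0, 1314.0, 938.0, 670.0, 478.0, 0.0 m³/s; ΣQ_DR = 6267 m³/s.
V = ΣQ_DR · Δt = 6267 × 7200 s = 4.512 × 10^7 m³.
Over A = 866 km², depth = V / A = 52.1 mm.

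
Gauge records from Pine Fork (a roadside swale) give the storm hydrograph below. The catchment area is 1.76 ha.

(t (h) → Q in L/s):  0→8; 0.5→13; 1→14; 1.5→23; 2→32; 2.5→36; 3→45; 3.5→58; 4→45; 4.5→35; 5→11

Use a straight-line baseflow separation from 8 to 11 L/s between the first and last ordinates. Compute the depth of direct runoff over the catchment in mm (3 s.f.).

Direct runoff: 0.00, 4.70, 5.40, 14.10, 22.80, 26.50, 35.20, 47.90, 34.60, 24.30, 0.00 L/s; ΣQ_DR = 215.5 L/s.
V = ΣQ_DR · Δt = 215.5 × 1800 s = 3.879 × 10^5 L.
Over A = 1.76 ha, depth = V / A = 22.0 mm.

d ≈ 22.0 mm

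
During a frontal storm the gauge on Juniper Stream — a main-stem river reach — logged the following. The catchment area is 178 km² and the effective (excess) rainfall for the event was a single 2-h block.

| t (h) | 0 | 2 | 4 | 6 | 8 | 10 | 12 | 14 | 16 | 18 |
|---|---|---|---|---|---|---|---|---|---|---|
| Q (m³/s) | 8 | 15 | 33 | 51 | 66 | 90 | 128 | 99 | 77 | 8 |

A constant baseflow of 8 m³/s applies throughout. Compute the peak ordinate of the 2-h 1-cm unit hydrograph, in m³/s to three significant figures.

Direct runoff: 0.0, 7.0, 25.0, 43.0, 58.0, 82.0, 120.0, 91.0, 69.0, 0.0 m³/s; ΣQ_DR = 495.0 m³/s, peak = 120.0 m³/s.
Runoff depth d = ΣQ_DR·Δt / A = 495.0 × 7200 / (178 km²) = 20.02 mm.
The 1-cm UH is the DRH scaled by (10 mm)/d, so U_p = 120.0 × 10/20.02 = 59.9 m³/s.

U_p ≈ 59.9 m³/s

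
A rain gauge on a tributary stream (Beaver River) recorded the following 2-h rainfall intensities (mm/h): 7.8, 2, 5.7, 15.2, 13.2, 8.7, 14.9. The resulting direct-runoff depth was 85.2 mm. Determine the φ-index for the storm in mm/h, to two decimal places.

Only the 6 blocks with intensity above φ contribute runoff: 7.8, 5.7, 15.2, 13.2, 8.7, 14.9 mm/h.
Σ(I−φ)·Δt = d  ⇒  (7.8+5.7+15.2+13.2+8.7+14.9 − 6φ)·2 = 85.2
φ = (65.50 − 85.2/2) / 6 = 3.82 mm/h.

φ ≈ 3.82 mm/h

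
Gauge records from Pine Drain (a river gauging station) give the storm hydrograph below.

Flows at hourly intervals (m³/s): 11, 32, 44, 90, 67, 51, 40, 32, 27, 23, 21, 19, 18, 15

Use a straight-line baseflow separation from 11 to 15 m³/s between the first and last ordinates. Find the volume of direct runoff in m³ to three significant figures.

Direct-runoff ordinates (Q − Q_b): 0.00, 20.69, 32.38, 78.08, 54.77, 38.46, 27.15, 18.85, 13.54, 9.23, 6.92, 4.62, 3.31, 0.00 m³/s.
ΣQ_DR = 308.0 m³/s.
With Δt = 1 h = 3600 s, V = ΣQ_DR · Δt = 308.0 × 3600 = 1.11 × 10^6 m³.

V ≈ 1.11 × 10^6 m³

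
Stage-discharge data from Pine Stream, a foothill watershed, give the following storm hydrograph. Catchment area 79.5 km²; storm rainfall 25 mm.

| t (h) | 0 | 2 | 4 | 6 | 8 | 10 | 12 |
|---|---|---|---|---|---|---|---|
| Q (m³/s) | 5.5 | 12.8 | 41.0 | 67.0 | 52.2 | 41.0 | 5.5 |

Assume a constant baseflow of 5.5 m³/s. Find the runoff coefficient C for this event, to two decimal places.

C ≈ 0.68

ΣQ_DR = 186.5 m³/s; V = ΣQ_DR·Δt = 1.343 × 10^6 m³.
Runoff depth d = V / A = 16.89 mm.
C = d / P = 16.89 / 25 = 0.68.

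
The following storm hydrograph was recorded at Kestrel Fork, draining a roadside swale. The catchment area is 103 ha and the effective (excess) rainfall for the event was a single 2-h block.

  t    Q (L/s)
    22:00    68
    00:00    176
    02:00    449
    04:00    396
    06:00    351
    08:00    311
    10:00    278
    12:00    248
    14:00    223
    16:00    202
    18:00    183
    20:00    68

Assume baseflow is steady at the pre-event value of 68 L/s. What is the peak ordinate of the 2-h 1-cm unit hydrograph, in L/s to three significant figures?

Direct runoff: 0.0, 108.0, 381.0, 328.0, 283.0, 243.0, 210.0, 180.0, 155.0, 134.0, 115.0, 0.0 L/s; ΣQ_DR = 2137 L/s, peak = 381.0 L/s.
Runoff depth d = ΣQ_DR·Δt / A = 2137 × 7200 / (103 ha) = 14.94 mm.
The 1-cm UH is the DRH scaled by (10 mm)/d, so U_p = 381.0 × 10/14.94 = 255 L/s.

U_p ≈ 255 L/s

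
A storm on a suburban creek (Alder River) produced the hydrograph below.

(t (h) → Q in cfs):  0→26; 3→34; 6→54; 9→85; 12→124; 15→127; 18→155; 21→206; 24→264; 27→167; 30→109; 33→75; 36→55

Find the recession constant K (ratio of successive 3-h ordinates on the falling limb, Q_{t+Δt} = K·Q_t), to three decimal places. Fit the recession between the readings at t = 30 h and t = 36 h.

Using the recession-limb readings at t = 30 h and t = 36 h: Q falls from 109 to 55 cfs over 2 intervals.
K = (Q₂/Q₁)^(1/2) = (55/109)^(1/2) = 0.710.

K ≈ 0.710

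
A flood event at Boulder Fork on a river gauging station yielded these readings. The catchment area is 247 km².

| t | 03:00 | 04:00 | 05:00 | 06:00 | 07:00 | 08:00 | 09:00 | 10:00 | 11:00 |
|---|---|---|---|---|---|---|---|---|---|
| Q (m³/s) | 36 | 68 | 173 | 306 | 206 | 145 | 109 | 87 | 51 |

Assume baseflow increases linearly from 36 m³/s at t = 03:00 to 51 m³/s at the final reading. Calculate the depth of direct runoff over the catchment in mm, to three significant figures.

d ≈ 11.5 mm

Direct runoff: 0.00, 30.12, 133.25, 264.38, 162.50, 99.62, 61.75, 37.88, 0.00 m³/s; ΣQ_DR = 789.5 m³/s.
V = ΣQ_DR · Δt = 789.5 × 3600 s = 2.842 × 10^6 m³.
Over A = 247 km², depth = V / A = 11.5 mm.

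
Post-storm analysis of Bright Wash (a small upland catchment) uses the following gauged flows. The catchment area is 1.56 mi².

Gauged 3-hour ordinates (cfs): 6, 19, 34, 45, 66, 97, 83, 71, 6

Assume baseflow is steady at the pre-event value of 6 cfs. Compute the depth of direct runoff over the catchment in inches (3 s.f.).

Direct runoff: 0.0, 13.0, 28.0, 39.0, 60.0, 91.0, 77.0, 65.0, 0.0 cfs; ΣQ_DR = 373.0 cfs.
V = ΣQ_DR · Δt = 373.0 × 10800 s = 4.028 × 10^6 ft³.
Over A = 1.56 mi², depth = V / A = 1.11 in.

d ≈ 1.11 in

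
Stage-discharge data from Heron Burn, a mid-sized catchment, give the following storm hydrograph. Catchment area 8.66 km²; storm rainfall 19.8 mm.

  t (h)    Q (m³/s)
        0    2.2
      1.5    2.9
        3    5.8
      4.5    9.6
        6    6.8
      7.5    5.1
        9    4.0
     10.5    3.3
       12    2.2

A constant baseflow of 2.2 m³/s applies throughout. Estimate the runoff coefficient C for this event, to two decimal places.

ΣQ_DR = 22.10 m³/s; V = ΣQ_DR·Δt = 1.193 × 10^5 m³.
Runoff depth d = V / A = 13.78 mm.
C = d / P = 13.78 / 19.8 = 0.70.

C ≈ 0.70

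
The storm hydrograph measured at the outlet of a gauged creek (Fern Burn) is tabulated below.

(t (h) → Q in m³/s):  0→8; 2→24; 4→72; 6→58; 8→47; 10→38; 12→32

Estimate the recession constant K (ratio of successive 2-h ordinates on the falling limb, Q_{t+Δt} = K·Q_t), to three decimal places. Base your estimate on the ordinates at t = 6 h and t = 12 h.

K ≈ 0.820

Using the recession-limb readings at t = 6 h and t = 12 h: Q falls from 58 to 32 m³/s over 3 intervals.
K = (Q₂/Q₁)^(1/3) = (32/58)^(1/3) = 0.820.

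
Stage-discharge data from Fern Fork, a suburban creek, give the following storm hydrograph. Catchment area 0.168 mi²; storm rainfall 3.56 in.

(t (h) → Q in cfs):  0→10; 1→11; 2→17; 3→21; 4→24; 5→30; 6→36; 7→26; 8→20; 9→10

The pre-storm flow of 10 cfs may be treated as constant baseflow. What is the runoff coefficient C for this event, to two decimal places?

ΣQ_DR = 105.0 cfs; V = ΣQ_DR·Δt = 3.780 × 10^5 ft³.
Runoff depth d = V / A = 0.9685 in.
C = d / P = 0.9685 / 3.56 = 0.27.

C ≈ 0.27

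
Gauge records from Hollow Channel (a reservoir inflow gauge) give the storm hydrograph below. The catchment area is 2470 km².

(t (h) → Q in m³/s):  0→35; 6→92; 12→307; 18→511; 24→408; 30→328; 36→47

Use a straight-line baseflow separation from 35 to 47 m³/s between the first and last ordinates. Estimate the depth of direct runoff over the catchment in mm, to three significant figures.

d ≈ 12.6 mm

Direct runoff: 0.00, 55.00, 268.00, 470.00, 365.00, 283.00, 0.00 m³/s; ΣQ_DR = 1441 m³/s.
V = ΣQ_DR · Δt = 1441 × 21600 s = 3.113 × 10^7 m³.
Over A = 2470 km², depth = V / A = 12.6 mm.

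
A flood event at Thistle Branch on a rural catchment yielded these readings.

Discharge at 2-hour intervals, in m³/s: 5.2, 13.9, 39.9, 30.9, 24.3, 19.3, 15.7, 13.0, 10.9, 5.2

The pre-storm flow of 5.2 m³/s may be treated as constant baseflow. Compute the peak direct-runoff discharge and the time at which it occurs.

Q_p = 34.7 m³/s at t = 4 h

Subtracting baseflow gives direct-runoff ordinates: 0.0, 8.7, 34.7, 25.7, 19.1, 14.1, 10.5, 7.8, 5.7, 0.0 m³/s.
The maximum is 34.7 m³/s, occurring at the reading for t = 4 h.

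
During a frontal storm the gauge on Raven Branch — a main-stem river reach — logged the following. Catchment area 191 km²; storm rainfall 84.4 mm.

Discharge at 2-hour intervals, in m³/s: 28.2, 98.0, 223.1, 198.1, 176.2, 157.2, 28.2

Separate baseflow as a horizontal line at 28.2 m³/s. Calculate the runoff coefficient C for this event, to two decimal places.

C ≈ 0.32

ΣQ_DR = 711.6 m³/s; V = ΣQ_DR·Δt = 5.124 × 10^6 m³.
Runoff depth d = V / A = 26.82 mm.
C = d / P = 26.82 / 84.4 = 0.32.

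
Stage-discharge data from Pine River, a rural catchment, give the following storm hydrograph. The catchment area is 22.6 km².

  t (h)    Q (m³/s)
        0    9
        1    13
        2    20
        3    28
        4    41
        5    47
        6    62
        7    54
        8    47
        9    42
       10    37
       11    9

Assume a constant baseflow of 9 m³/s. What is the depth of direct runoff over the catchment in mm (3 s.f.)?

d ≈ 47.9 mm

Direct runoff: 0.0, 4.0, 11.0, 19.0, 32.0, 38.0, 53.0, 45.0, 38.0, 33.0, 28.0, 0.0 m³/s; ΣQ_DR = 301.0 m³/s.
V = ΣQ_DR · Δt = 301.0 × 3600 s = 1.084 × 10^6 m³.
Over A = 22.6 km², depth = V / A = 47.9 mm.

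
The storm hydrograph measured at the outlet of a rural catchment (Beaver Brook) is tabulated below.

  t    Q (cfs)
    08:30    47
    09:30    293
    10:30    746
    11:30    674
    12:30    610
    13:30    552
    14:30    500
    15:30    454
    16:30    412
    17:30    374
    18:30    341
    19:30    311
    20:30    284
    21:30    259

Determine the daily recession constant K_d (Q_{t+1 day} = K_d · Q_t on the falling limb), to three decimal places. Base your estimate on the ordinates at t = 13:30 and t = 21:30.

Between t = 13:30 and t = 21:30 the flow falls from 552 to 259 cfs over 8×1 h = 8 h.
Per-interval ratio K = (259/552)^(1/8) = 0.9097; K_d = K^(24/1) = 0.103.

K_d ≈ 0.103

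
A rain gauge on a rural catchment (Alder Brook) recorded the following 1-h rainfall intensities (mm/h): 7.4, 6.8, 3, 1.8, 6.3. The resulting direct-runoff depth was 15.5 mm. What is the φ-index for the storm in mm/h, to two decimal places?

φ ≈ 2.00 mm/h

Only the 4 blocks with intensity above φ contribute runoff: 7.4, 6.8, 3, 6.3 mm/h.
Σ(I−φ)·Δt = d  ⇒  (7.4+6.8+3+6.3 − 4φ)·1 = 15.5
φ = (23.50 − 15.5/1) / 4 = 2.00 mm/h.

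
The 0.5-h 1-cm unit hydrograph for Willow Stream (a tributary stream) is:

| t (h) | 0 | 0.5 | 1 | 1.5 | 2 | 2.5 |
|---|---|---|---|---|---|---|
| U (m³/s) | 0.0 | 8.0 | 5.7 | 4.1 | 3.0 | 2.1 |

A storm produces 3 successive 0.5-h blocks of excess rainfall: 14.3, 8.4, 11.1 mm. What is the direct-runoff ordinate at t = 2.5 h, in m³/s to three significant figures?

Q ≈ 10.1 m³/s

By discrete convolution, Q_j = Σ (P_i / 10 mm) · U_{j−i}.
At t = 2.5 h (j=5): Q = (14.3/10)·2.1 + (8.4/10)·3.0 + (11.1/10)·4.1 = 10.1 m³/s.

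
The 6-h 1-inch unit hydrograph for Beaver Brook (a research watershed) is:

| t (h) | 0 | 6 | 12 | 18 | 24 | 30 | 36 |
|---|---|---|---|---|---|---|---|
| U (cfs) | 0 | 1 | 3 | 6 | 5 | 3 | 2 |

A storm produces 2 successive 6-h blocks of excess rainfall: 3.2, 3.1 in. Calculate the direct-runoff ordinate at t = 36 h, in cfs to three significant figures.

Q ≈ 15.7 cfs

By discrete convolution, Q_j = Σ (P_i / 1 in) · U_{j−i}.
At t = 36 h (j=6): Q = (3.2/1)·2 + (3.1/1)·3 = 15.7 cfs.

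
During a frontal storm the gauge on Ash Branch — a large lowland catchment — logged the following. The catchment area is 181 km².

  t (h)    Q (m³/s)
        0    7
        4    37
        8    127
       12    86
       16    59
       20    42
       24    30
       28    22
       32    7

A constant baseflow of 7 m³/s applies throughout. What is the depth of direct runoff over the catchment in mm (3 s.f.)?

Direct runoff: 0.0, 30.0, 120.0, 79.0, 52.0, 35.0, 23.0, 15.0, 0.0 m³/s; ΣQ_DR = 354.0 m³/s.
V = ΣQ_DR · Δt = 354.0 × 14400 s = 5.098 × 10^6 m³.
Over A = 181 km², depth = V / A = 28.2 mm.

d ≈ 28.2 mm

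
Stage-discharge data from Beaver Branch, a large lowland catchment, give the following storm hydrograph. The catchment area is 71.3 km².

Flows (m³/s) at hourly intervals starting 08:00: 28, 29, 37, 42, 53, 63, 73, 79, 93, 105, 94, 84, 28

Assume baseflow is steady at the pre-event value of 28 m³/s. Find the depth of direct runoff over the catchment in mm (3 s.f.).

d ≈ 22.4 mm

Direct runoff: 0.0, 1.0, 9.0, 14.0, 25.0, 35.0, 45.0, 51.0, 65.0, 77.0, 66.0, 56.0, 0.0 m³/s; ΣQ_DR = 444.0 m³/s.
V = ΣQ_DR · Δt = 444.0 × 3600 s = 1.598 × 10^6 m³.
Over A = 71.3 km², depth = V / A = 22.4 mm.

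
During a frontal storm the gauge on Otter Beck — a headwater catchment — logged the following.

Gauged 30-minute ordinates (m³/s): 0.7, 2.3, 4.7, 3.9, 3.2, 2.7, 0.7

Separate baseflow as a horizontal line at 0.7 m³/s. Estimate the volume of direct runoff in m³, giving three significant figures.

V ≈ 23900 m³

Direct-runoff ordinates (Q − Q_b): 0.0, 1.6, 4.0, 3.2, 2.5, 2.0, 0.0 m³/s.
ΣQ_DR = 13.30 m³/s.
With Δt = 0.5 h = 1800 s, V = ΣQ_DR · Δt = 13.30 × 1800 = 23900 m³.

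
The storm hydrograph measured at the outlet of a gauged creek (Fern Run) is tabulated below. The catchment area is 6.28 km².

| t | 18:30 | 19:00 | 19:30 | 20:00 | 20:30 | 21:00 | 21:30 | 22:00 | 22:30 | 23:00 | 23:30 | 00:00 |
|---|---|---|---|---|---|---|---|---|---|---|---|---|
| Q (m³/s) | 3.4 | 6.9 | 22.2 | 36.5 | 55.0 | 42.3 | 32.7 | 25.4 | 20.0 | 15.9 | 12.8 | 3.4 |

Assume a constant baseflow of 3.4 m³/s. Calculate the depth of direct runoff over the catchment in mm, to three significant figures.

d ≈ 67.6 mm

Direct runoff: 0.0, 3.5, 18.8, 33.1, 51.6, 38.9, 29.3, 22.0, 16.6, 12.5, 9.4, 0.0 m³/s; ΣQ_DR = 235.7 m³/s.
V = ΣQ_DR · Δt = 235.7 × 1800 s = 4.243 × 10^5 m³.
Over A = 6.28 km², depth = V / A = 67.6 mm.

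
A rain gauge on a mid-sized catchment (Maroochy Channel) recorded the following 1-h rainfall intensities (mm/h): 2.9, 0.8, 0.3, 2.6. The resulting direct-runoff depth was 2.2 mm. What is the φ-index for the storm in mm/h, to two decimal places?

φ ≈ 1.65 mm/h

Only the 2 blocks with intensity above φ contribute runoff: 2.9, 2.6 mm/h.
Σ(I−φ)·Δt = d  ⇒  (2.9+2.6 − 2φ)·1 = 2.2
φ = (5.500 − 2.2/1) / 2 = 1.65 mm/h.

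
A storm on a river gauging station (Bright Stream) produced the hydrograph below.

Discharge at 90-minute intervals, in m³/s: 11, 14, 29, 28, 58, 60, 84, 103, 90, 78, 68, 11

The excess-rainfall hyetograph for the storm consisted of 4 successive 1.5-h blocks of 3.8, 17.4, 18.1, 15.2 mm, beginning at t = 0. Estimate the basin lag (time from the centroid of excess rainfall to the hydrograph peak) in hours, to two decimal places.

Centroid of excess rainfall: t_c = Σ P_i·t̄_i / ΣP_i = 3.4803 h (block centres at 0.75, 2.25, 3.75, 5.25 h).
Hydrograph peak occurs at t = 10.5 h, so basin lag t_L = 10.5 − 3.4803 = 7.02 h.

t_L ≈ 7.02 h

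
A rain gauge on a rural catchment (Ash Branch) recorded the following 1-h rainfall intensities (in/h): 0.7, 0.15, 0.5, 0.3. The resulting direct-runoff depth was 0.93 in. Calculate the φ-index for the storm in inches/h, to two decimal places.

φ ≈ 0.19 in/h

Only the 3 blocks with intensity above φ contribute runoff: 0.7, 0.5, 0.3 in/h.
Σ(I−φ)·Δt = d  ⇒  (0.7+0.5+0.3 − 3φ)·1 = 0.93
φ = (1.500 − 0.93/1) / 3 = 0.19 in/h.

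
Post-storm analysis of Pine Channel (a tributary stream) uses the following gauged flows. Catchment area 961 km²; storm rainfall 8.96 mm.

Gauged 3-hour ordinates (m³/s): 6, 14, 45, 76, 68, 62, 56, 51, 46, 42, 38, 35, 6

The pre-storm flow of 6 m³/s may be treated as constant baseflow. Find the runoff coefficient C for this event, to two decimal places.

ΣQ_DR = 467.0 m³/s; V = ΣQ_DR·Δt = 5.044 × 10^6 m³.
Runoff depth d = V / A = 5.248 mm.
C = d / P = 5.248 / 8.96 = 0.59.

C ≈ 0.59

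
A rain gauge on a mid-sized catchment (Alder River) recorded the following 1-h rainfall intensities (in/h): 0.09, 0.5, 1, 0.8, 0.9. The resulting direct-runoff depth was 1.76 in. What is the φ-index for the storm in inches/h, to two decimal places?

Only the 4 blocks with intensity above φ contribute runoff: 0.5, 1, 0.8, 0.9 in/h.
Σ(I−φ)·Δt = d  ⇒  (0.5+1+0.8+0.9 − 4φ)·1 = 1.76
φ = (3.200 − 1.76/1) / 4 = 0.36 in/h.

φ ≈ 0.36 in/h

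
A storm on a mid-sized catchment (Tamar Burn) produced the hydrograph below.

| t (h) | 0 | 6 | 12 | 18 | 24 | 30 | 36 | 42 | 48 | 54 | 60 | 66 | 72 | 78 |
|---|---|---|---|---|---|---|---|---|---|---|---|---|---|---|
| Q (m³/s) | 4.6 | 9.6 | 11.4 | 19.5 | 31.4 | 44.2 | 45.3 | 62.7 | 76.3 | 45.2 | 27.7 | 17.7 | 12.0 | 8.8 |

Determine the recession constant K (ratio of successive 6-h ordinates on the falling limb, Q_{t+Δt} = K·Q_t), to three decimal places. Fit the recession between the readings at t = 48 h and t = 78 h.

K ≈ 0.649

Using the recession-limb readings at t = 48 h and t = 78 h: Q falls from 76.3 to 8.8 m³/s over 5 intervals.
K = (Q₂/Q₁)^(1/5) = (8.8/76.3)^(1/5) = 0.649.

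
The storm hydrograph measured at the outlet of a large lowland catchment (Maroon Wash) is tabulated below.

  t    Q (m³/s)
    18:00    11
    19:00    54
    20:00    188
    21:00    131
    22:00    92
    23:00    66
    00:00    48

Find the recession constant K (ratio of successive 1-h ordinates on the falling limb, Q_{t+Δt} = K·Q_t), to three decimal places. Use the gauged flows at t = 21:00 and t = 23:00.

K ≈ 0.710

Using the recession-limb readings at t = 21:00 and t = 23:00: Q falls from 131 to 66 m³/s over 2 intervals.
K = (Q₂/Q₁)^(1/2) = (66/131)^(1/2) = 0.710.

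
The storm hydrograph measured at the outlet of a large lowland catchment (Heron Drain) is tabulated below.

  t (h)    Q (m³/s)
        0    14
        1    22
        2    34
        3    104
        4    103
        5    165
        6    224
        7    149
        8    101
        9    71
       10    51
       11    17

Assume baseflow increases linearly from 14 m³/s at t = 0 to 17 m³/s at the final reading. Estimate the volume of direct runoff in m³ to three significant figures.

V ≈ 3.13 × 10^6 m³

Direct-runoff ordinates (Q − Q_b): 0.00, 7.73, 19.45, 89.18, 87.91, 149.64, 208.36, 133.09, 84.82, 54.55, 34.27, 0.00 m³/s.
ΣQ_DR = 869.0 m³/s.
With Δt = 1 h = 3600 s, V = ΣQ_DR · Δt = 869.0 × 3600 = 3.13 × 10^6 m³.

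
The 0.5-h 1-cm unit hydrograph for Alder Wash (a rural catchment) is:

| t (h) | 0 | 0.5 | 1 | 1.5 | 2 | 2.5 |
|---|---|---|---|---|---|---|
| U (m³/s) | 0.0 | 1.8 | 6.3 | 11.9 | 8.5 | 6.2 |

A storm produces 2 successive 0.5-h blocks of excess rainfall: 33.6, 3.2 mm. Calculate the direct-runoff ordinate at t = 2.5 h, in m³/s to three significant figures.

By discrete convolution, Q_j = Σ (P_i / 10 mm) · U_{j−i}.
At t = 2.5 h (j=5): Q = (33.6/10)·6.2 + (3.2/10)·8.5 = 23.6 m³/s.

Q ≈ 23.6 m³/s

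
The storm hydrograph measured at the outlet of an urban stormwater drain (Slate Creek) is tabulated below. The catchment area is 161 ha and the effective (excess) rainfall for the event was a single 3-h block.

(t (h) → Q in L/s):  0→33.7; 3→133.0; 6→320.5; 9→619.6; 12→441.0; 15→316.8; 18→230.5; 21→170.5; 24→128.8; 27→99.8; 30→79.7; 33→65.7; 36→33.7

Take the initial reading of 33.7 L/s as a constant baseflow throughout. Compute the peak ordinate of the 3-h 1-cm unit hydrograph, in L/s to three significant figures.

U_p ≈ 391 L/s

Direct runoff: 0.0, 99.3, 286.8, 585.9, 407.3, 283.1, 196.8, 136.8, 95.1, 66.1, 46.0, 32.0, 0.0 L/s; ΣQ_DR = 2235 L/s, peak = 585.9 L/s.
Runoff depth d = ΣQ_DR·Δt / A = 2235 × 10800 / (161 ha) = 14.99 mm.
The 1-cm UH is the DRH scaled by (10 mm)/d, so U_p = 585.9 × 10/14.99 = 391 L/s.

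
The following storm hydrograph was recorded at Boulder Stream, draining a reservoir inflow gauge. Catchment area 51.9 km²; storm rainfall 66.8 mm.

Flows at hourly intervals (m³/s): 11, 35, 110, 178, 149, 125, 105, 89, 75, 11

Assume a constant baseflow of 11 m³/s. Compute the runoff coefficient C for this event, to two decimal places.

ΣQ_DR = 778.0 m³/s; V = ΣQ_DR·Δt = 2.801 × 10^6 m³.
Runoff depth d = V / A = 53.97 mm.
C = d / P = 53.97 / 66.8 = 0.81.

C ≈ 0.81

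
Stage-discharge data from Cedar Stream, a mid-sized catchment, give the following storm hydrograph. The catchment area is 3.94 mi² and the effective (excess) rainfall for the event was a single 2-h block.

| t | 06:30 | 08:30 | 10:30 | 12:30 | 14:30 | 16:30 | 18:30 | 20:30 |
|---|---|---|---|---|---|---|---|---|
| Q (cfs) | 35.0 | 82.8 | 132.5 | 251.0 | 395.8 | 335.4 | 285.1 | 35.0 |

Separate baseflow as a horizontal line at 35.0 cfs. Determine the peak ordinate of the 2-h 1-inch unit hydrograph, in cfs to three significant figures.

U_p ≈ 360 cfs

Direct runoff: 0.0, 47.8, 97.5, 216.0, 360.8, 300.4, 250.1, 0.0 cfs; ΣQ_DR = 1273 cfs, peak = 360.8 cfs.
Runoff depth d = ΣQ_DR·Δt / A = 1273 × 7200 / (3.94 mi²) = 1.001 in.
The 1-inch UH is the DRH scaled by (1 in)/d, so U_p = 360.8 × 1/1.001 = 360 cfs.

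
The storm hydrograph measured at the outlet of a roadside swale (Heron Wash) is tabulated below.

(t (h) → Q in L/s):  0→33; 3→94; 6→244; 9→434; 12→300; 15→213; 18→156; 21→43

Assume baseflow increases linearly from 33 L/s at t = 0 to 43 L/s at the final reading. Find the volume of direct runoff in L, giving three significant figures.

Direct-runoff ordinates (Q − Q_b): 0.00, 59.57, 208.14, 396.71, 261.29, 172.86, 114.43, 0.00 L/s.
ΣQ_DR = 1213 L/s.
With Δt = 3 h = 10800 s, V = ΣQ_DR · Δt = 1213 × 10800 = 1.31 × 10^7 L.

V ≈ 1.31 × 10^7 L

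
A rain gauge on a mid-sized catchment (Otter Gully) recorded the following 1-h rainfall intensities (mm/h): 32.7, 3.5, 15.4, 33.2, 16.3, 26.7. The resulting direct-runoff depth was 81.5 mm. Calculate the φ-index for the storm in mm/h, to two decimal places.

Only the 5 blocks with intensity above φ contribute runoff: 32.7, 15.4, 33.2, 16.3, 26.7 mm/h.
Σ(I−φ)·Δt = d  ⇒  (32.7+15.4+33.2+16.3+26.7 − 5φ)·1 = 81.5
φ = (124.3 − 81.5/1) / 5 = 8.56 mm/h.

φ ≈ 8.56 mm/h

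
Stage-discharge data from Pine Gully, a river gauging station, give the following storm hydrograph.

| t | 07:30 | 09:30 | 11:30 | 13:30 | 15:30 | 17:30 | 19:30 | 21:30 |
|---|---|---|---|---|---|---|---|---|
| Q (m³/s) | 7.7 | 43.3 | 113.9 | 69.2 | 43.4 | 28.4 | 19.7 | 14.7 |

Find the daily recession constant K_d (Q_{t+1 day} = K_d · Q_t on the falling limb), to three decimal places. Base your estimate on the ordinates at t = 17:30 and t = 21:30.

Between t = 17:30 and t = 21:30 the flow falls from 28.4 to 14.7 m³/s over 2×2 h = 4 h.
Per-interval ratio K = (14.7/28.4)^(1/2) = 0.7194; K_d = K^(24/2) = 0.019.

K_d ≈ 0.019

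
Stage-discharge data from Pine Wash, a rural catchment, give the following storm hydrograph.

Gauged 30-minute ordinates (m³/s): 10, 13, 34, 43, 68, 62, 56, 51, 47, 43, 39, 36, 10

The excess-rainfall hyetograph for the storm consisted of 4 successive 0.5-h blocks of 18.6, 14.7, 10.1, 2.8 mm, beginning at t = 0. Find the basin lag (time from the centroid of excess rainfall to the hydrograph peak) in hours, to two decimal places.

t_L ≈ 1.28 h

Centroid of excess rainfall: t_c = Σ P_i·t̄_i / ΣP_i = 0.7186 h (block centres at 0.25, 0.75, 1.25, 1.75 h).
Hydrograph peak occurs at t = 2 h, so basin lag t_L = 2 − 0.7186 = 1.28 h.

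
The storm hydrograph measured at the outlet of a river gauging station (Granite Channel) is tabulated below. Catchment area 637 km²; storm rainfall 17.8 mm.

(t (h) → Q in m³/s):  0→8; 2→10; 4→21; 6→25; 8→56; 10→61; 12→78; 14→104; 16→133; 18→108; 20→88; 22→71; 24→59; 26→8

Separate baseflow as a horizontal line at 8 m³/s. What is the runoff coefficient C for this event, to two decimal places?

ΣQ_DR = 718.0 m³/s; V = ΣQ_DR·Δt = 5.170 × 10^6 m³.
Runoff depth d = V / A = 8.116 mm.
C = d / P = 8.116 / 17.8 = 0.46.

C ≈ 0.46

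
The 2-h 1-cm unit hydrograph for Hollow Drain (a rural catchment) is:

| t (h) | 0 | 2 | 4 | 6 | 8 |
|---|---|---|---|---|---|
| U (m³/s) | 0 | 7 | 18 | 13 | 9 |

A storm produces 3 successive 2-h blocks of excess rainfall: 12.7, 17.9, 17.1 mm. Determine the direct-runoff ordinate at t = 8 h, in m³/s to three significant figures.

Q ≈ 65.5 m³/s

By discrete convolution, Q_j = Σ (P_i / 10 mm) · U_{j−i}.
At t = 8 h (j=4): Q = (12.7/10)·9 + (17.9/10)·13 + (17.1/10)·18 = 65.5 m³/s.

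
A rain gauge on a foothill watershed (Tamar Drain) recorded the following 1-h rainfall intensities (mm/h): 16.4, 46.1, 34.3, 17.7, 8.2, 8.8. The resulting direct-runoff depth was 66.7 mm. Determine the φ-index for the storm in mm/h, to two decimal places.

φ ≈ 11.95 mm/h

Only the 4 blocks with intensity above φ contribute runoff: 16.4, 46.1, 34.3, 17.7 mm/h.
Σ(I−φ)·Δt = d  ⇒  (16.4+46.1+34.3+17.7 − 4φ)·1 = 66.7
φ = (114.5 − 66.7/1) / 4 = 11.95 mm/h.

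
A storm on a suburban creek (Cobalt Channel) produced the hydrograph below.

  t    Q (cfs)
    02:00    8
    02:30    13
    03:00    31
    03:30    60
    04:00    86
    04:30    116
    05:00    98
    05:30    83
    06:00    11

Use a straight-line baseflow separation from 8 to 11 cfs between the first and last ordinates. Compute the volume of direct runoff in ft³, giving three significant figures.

V ≈ 7.57 × 10^5 ft³

Direct-runoff ordinates (Q − Q_b): 0.00, 4.62, 22.25, 50.88, 76.50, 106.12, 87.75, 72.38, 0.00 cfs.
ΣQ_DR = 420.5 cfs.
With Δt = 0.5 h = 1800 s, V = ΣQ_DR · Δt = 420.5 × 1800 = 7.57 × 10^5 ft³.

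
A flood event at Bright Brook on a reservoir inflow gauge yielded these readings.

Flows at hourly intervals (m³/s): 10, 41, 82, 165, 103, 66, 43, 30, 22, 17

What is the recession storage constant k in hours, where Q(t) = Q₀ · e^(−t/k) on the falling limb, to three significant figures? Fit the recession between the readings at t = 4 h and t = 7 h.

k ≈ 2.43 h

On the falling limb, Q drops from 103 to 30 m³/s between t = 4 h and t = 7 h (Δt = 3 h).
k = −Δt / ln(Q₂/Q₁) = −3 / ln(30/103) = 2.43 h.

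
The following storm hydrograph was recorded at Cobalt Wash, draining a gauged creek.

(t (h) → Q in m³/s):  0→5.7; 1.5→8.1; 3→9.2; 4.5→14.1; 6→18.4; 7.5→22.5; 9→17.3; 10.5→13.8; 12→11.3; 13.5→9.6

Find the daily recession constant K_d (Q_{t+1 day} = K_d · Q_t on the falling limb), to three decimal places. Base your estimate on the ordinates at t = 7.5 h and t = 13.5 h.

K_d ≈ 0.033

Between t = 7.5 h and t = 13.5 h the flow falls from 22.5 to 9.6 m³/s over 4×1.5 h = 6 h.
Per-interval ratio K = (9.6/22.5)^(1/4) = 0.8082; K_d = K^(24/1.5) = 0.033.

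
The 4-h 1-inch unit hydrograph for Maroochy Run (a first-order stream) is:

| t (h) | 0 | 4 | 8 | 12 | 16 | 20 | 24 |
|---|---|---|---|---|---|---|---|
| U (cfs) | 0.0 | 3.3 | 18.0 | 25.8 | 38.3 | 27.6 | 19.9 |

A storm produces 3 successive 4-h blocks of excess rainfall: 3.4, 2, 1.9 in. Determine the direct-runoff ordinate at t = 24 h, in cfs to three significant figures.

By discrete convolution, Q_j = Σ (P_i / 1 in) · U_{j−i}.
At t = 24 h (j=6): Q = (3.4/1)·19.9 + (2/1)·27.6 + (1.9/1)·38.3 = 196 cfs.

Q ≈ 196 cfs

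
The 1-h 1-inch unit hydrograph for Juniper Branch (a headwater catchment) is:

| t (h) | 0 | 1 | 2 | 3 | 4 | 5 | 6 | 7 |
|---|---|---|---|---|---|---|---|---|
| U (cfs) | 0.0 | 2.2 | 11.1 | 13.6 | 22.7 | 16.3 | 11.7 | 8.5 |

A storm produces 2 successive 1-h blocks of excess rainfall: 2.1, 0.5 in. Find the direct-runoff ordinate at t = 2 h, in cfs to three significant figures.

Q ≈ 24.4 cfs

By discrete convolution, Q_j = Σ (P_i / 1 in) · U_{j−i}.
At t = 2 h (j=2): Q = (2.1/1)·11.1 + (0.5/1)·2.2 = 24.4 cfs.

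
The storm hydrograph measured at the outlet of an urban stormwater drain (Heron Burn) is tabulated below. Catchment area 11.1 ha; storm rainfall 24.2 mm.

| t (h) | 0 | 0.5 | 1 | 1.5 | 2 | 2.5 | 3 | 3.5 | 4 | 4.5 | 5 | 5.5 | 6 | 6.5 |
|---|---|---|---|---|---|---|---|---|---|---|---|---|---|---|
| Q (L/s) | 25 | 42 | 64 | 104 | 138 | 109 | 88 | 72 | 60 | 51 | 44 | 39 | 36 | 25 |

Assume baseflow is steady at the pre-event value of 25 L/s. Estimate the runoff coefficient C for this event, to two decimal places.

ΣQ_DR = 547.0 L/s; V = ΣQ_DR·Δt = 9.846 × 10^5 L.
Runoff depth d = V / A = 8.870 mm.
C = d / P = 8.870 / 24.2 = 0.37.

C ≈ 0.37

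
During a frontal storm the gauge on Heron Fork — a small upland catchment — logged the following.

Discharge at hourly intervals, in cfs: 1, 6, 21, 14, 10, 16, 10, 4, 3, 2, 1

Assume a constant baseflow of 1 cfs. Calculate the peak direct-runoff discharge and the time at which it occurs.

Subtracting baseflow gives direct-runoff ordinates: 0.0, 5.0, 20.0, 13.0, 9.0, 15.0, 9.0, 3.0, 2.0, 1.0, 0.0 cfs.
The maximum is 20.0 cfs, occurring at the reading for t = 2 h.

Q_p = 20.0 cfs at t = 2 h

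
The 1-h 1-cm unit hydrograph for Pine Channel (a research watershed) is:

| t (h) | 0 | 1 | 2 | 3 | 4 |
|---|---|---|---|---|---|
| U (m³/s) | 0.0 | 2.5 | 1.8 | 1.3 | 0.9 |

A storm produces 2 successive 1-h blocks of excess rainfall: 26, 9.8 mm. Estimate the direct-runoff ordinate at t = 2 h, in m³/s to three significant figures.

Q ≈ 7.13 m³/s

By discrete convolution, Q_j = Σ (P_i / 10 mm) · U_{j−i}.
At t = 2 h (j=2): Q = (26/10)·1.8 + (9.8/10)·2.5 = 7.13 m³/s.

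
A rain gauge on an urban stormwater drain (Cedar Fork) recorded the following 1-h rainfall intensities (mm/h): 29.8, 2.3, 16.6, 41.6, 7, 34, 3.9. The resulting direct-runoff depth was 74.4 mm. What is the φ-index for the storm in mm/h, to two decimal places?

φ ≈ 11.90 mm/h

Only the 4 blocks with intensity above φ contribute runoff: 29.8, 16.6, 41.6, 34 mm/h.
Σ(I−φ)·Δt = d  ⇒  (29.8+16.6+41.6+34 − 4φ)·1 = 74.4
φ = (122.0 − 74.4/1) / 4 = 11.90 mm/h.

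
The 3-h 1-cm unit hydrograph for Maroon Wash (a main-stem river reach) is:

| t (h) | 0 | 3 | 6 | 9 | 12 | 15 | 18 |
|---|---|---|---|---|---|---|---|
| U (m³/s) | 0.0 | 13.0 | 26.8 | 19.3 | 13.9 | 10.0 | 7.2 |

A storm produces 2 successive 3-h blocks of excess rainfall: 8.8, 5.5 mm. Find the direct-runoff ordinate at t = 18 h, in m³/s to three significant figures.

Q ≈ 11.8 m³/s

By discrete convolution, Q_j = Σ (P_i / 10 mm) · U_{j−i}.
At t = 18 h (j=6): Q = (8.8/10)·7.2 + (5.5/10)·10.0 = 11.8 m³/s.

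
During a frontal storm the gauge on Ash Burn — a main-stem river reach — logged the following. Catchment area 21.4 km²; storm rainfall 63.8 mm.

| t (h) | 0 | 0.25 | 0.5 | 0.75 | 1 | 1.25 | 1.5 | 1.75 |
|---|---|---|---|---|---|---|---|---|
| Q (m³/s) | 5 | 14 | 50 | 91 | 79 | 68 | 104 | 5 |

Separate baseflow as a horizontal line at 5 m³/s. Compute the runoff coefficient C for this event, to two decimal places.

C ≈ 0.25

ΣQ_DR = 376.0 m³/s; V = ΣQ_DR·Δt = 3.384 × 10^5 m³.
Runoff depth d = V / A = 15.81 mm.
C = d / P = 15.81 / 63.8 = 0.25.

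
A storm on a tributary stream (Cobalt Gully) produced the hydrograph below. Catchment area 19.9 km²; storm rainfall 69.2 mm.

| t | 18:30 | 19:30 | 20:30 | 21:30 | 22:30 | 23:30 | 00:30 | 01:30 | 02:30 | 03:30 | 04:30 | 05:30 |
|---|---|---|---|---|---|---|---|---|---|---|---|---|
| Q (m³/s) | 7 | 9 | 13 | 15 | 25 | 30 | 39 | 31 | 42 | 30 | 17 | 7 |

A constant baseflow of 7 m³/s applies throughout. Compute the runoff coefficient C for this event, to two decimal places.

C ≈ 0.47

ΣQ_DR = 181.0 m³/s; V = ΣQ_DR·Δt = 6.516 × 10^5 m³.
Runoff depth d = V / A = 32.74 mm.
C = d / P = 32.74 / 69.2 = 0.47.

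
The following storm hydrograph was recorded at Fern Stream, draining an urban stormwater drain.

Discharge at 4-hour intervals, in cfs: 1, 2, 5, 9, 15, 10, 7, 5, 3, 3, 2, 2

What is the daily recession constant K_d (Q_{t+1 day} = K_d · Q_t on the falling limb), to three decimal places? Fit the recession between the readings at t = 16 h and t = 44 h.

K_d ≈ 0.178

Between t = 16 h and t = 44 h the flow falls from 15 to 2 cfs over 7×4 h = 28 h.
Per-interval ratio K = (2/15)^(1/7) = 0.7499; K_d = K^(24/4) = 0.178.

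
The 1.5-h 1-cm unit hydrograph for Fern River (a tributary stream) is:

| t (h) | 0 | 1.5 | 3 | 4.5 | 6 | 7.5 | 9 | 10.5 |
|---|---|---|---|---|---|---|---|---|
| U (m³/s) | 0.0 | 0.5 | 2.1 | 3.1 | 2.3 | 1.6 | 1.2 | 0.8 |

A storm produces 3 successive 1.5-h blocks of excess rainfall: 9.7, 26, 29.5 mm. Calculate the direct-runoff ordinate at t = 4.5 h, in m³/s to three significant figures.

Q ≈ 9.94 m³/s

By discrete convolution, Q_j = Σ (P_i / 10 mm) · U_{j−i}.
At t = 4.5 h (j=3): Q = (9.7/10)·3.1 + (26/10)·2.1 + (29.5/10)·0.5 = 9.94 m³/s.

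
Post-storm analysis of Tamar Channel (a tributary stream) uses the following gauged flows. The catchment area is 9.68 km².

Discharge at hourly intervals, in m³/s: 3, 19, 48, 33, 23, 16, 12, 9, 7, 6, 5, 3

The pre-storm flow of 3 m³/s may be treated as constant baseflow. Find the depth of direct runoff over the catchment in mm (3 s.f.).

d ≈ 55.0 mm

Direct runoff: 0.0, 16.0, 45.0, 30.0, 20.0, 13.0, 9.0, 6.0, 4.0, 3.0, 2.0, 0.0 m³/s; ΣQ_DR = 148.0 m³/s.
V = ΣQ_DR · Δt = 148.0 × 3600 s = 5.328 × 10^5 m³.
Over A = 9.68 km², depth = V / A = 55.0 mm.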